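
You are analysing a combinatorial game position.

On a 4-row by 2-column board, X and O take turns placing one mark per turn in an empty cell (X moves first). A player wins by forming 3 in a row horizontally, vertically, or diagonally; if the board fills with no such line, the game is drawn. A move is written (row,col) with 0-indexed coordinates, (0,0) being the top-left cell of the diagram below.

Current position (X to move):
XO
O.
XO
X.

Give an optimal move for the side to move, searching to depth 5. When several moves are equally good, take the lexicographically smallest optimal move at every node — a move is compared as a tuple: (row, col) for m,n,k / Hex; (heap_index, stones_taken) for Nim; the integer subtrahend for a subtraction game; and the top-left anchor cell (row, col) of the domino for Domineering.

[XO/O./XO/X.] X move#1: (1,1):+0/XO/OX/XO/X.*, (3,1):-1/XO/O./XO/XX
[XO/OX/XO/X.] O move#2: (3,1):+0/XO/OX/XO/XO*
[XO/OX/XO/XO] end (terminal +0, X#3); searched XO/O./XO/X. to 5

X's best at [XO/O./XO/X.]: (1,1)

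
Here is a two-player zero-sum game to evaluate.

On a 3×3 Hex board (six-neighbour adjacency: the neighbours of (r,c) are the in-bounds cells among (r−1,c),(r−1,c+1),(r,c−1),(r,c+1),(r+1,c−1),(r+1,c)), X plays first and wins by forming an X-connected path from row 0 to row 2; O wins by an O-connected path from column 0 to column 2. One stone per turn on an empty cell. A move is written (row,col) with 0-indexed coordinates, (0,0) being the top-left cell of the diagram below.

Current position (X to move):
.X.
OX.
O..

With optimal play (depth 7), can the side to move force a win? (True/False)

X winning at [.X./OX./O..]: True

ply 1, X at .X./OX./O.. | (0,0)=-1→XX./OX./O..; (0,2)=-1→.XX/OX./O..; (1,2)=+1→.X./OXX/O..*; (2,1)=+1→.X./OX./OX.; (2,2)=+1→.X./OX./O.X
ply 2, O at .X./OXX/O.. | (0,0)=-1→OX./OXX/O..*; (0,2)=-1→.XO/OXX/O..; (2,1)=-1→.X./OXX/OO.; (2,2)=-1→.X./OXX/O.O
ply 3, X at OX./OXX/O.. | (0,2)=+1→OXX/OXX/O..*; (2,1)=+1→OX./OXX/OX.; (2,2)=+1→OX./OXX/O.X
ply 4, O at OXX/OXX/O.. | (2,1)=-1→OXX/OXX/OO.*; (2,2)=-1→OXX/OXX/O.O
ply 5, X at OXX/OXX/OO. | (2,2)=+1→OXX/OXX/OOX*
ply 6: OXX/OXX/OOX is terminal -1 (O); from .X./OX./O.. depth 7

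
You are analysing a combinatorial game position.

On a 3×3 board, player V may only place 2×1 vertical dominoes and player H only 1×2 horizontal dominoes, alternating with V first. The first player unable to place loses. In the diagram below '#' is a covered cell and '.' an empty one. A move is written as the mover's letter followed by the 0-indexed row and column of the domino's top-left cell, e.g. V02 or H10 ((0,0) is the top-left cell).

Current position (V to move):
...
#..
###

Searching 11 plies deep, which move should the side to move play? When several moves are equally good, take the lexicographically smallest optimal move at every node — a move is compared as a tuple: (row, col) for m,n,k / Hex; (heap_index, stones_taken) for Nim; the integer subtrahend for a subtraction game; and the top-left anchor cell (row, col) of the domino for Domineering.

V's best at [.../#../###]: V01

[.../#../###] V move#1: V01:+1/.#./##./###*, V02:-1/..#/#.#/###
[.#./##./###] end (terminal -1, H#2); searched .../#../### to 11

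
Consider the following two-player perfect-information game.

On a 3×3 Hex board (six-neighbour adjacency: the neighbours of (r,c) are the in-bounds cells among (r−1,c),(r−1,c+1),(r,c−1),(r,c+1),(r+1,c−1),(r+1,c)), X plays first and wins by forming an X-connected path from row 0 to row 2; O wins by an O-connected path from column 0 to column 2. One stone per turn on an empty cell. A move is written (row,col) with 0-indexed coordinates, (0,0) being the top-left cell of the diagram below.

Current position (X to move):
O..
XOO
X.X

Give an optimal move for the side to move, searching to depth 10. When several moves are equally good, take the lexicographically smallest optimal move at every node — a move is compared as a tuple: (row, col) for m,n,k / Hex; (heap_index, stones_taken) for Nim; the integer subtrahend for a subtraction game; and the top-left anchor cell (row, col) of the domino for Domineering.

X's best at [O../XOO/X.X]: (0,1)

p1 X@[O../XOO/X.X]: (0,1)[OX./XOO/X.X]+1* (0,2)[O.X/XOO/X.X]-1 (2,1)[O../XOO/XXX]-1
p2 O@[OX./XOO/X.X] terminal -1; root [O../XOO/X.X] d10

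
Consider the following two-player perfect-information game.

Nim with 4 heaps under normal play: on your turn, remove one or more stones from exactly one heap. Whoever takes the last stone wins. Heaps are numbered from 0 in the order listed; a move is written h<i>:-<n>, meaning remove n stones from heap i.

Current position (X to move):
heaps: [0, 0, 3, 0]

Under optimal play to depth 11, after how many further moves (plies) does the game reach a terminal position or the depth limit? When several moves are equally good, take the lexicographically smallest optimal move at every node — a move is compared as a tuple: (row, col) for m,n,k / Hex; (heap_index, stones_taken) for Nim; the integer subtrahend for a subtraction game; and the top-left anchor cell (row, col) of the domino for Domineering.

PV length from [(0,0,3,0)]: 1 ply

ply 1, X at (0,0,3,0) | h2:-1=-1→(0,0,2,0); h2:-2=-1→(0,0,1,0); h2:-3=+1→(0,0,0,0)*
ply 2: (0,0,0,0) is terminal -1 (O); from (0,0,3,0) depth 11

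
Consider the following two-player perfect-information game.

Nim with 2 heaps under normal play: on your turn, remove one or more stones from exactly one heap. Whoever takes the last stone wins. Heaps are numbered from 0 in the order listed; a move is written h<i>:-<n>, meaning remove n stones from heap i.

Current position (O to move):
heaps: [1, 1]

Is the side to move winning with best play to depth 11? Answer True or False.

O winning at [(1,1)]: False

ply 1, O at (1,1) | h0:-1=-1→(0,1)*; h1:-1=-1→(1,0)
ply 2, X at (0,1) | h1:-1=+1→(0,0)*
ply 3: (0,0) is terminal -1 (O); from (1,1) depth 11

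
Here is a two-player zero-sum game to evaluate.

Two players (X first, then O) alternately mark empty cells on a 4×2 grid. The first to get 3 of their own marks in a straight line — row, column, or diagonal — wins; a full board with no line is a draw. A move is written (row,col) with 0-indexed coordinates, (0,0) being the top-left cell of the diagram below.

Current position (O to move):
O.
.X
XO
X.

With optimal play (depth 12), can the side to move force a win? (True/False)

O winning at [O./.X/XO/X.]: False

[O./.X/XO/X.] O move#1: (0,1):-1/OO/.X/XO/X., (1,0):+0/O./OX/XO/X.*, (3,1):-1/O./.X/XO/XO
[O./OX/XO/X.] X move#2: (0,1):+0/OX/OX/XO/X.*, (3,1):+0/O./OX/XO/XX
[OX/OX/XO/X.] O move#3: (3,1):+0/OX/OX/XO/XO*
[OX/OX/XO/XO] end (terminal +0, X#4); searched O./.X/XO/X. to 12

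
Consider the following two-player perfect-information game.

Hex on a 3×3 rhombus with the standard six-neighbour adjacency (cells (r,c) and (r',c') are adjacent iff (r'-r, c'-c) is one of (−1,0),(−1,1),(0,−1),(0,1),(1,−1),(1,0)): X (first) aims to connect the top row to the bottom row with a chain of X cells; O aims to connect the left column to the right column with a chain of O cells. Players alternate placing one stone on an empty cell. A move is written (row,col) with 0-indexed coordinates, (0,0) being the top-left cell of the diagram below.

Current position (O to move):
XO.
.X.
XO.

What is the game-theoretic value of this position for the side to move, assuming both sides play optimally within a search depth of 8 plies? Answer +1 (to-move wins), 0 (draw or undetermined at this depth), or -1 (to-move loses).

ply 1, O at XO./.X./XO. | (0,2)=-1→XOO/.X./XO.*; (1,0)=-1→XO./OX./XO.; (1,2)=-1→XO./.XO/XO.; (2,2)=-1→XO./.X./XOO
ply 2, X at XOO/.X./XO. | (1,0)=+1→XOO/XX./XO.*; (1,2)=-1→XOO/.XX/XO.; (2,2)=-1→XOO/.X./XOX
ply 3: XOO/XX./XO. is terminal -1 (O); from XO./.X./XO. depth 8

value(XO./.X./XO., O) = -1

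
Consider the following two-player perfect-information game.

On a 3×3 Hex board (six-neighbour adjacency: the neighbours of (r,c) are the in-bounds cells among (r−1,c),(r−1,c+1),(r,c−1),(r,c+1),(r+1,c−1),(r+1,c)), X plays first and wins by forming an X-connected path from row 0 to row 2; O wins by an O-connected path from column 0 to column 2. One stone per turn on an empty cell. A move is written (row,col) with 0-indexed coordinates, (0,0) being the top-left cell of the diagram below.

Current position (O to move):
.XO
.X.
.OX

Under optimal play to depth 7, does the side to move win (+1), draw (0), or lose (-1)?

p1 O@[.XO/.X./.OX]: (0,0)[OXO/.X./.OX]-1* (1,0)[.XO/OX./.OX]-1 (1,2)[.XO/.XO/.OX]-1 (2,0)[.XO/.X./OOX]-1
p2 X@[OXO/.X./.OX]: (1,0)[OXO/XX./.OX]+1* (1,2)[OXO/.XX/.OX]+1 (2,0)[OXO/.X./XOX]+1
p3 O@[OXO/XX./.OX]: (1,2)[OXO/XXO/.OX]-1* (2,0)[OXO/XX./OOX]-1
p4 X@[OXO/XXO/.OX]: (2,0)[OXO/XXO/XOX]+1*
p5 O@[OXO/XXO/XOX] terminal -1; root [.XO/.X./.OX] d7

value(.XO/.X./.OX, O) = -1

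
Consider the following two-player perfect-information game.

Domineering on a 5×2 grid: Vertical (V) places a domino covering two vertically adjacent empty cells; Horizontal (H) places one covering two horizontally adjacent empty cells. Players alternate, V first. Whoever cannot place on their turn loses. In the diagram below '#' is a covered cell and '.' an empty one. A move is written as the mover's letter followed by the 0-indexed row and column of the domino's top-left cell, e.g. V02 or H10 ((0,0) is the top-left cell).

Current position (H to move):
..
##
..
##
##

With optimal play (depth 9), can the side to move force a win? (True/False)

H winning at [../##/../##/##]: True

ply 1, H at ../##/../##/## | H00=+1→##/##/../##/##*; H20=+1→../##/##/##/##
ply 2: ##/##/../##/## is terminal -1 (V); from ../##/../##/## depth 9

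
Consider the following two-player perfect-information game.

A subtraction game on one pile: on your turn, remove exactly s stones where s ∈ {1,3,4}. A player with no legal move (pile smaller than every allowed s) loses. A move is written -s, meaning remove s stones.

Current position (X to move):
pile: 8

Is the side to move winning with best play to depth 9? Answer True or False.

p1 X@[8]: -1[7]+1* -3[5]-1 -4[4]-1
p2 O@[7]: -1[6]-1* -3[4]-1 -4[3]-1
p3 X@[6]: -1[5]-1 -3[3]-1 -4[2]+1*
p4 O@[2]: -1[1]-1*
p5 X@[1]: -1[0]+1*
p6 O@[0] terminal -1; root [8] d9

X winning at [8]: True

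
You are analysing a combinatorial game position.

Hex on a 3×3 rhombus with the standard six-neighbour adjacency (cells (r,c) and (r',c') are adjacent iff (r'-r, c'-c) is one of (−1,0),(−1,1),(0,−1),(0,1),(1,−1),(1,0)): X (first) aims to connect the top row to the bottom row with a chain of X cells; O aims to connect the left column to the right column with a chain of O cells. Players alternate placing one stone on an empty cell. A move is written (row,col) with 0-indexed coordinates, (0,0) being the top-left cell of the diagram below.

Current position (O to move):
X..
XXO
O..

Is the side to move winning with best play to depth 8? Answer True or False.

O winning at [X../XXO/O..]: True

ply 1, O at X../XXO/O.. | (0,1)=-1→XO./XXO/O..; (0,2)=-1→X.O/XXO/O..; (2,1)=+1→X../XXO/OO.*; (2,2)=-1→X../XXO/O.O
ply 2: X../XXO/OO. is terminal -1 (X); from X../XXO/O.. depth 8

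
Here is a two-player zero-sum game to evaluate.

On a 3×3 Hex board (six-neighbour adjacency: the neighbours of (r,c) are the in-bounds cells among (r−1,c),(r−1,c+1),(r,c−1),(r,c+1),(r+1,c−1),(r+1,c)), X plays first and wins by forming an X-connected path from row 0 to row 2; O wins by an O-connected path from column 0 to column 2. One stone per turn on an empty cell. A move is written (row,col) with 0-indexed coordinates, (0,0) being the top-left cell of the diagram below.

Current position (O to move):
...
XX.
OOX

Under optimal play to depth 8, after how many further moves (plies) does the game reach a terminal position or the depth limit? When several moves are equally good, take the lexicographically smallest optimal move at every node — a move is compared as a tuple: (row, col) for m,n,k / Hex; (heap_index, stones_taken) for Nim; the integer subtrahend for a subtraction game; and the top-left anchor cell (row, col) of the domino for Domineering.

PV length from [.../XX./OOX]: 1 ply

[.../XX./OOX] O move#1: (0,0):-1/O../XX./OOX, (0,1):-1/.O./XX./OOX, (0,2):-1/..O/XX./OOX, (1,2):+1/.../XXO/OOX*
[.../XXO/OOX] end (terminal -1, X#2); searched .../XX./OOX to 8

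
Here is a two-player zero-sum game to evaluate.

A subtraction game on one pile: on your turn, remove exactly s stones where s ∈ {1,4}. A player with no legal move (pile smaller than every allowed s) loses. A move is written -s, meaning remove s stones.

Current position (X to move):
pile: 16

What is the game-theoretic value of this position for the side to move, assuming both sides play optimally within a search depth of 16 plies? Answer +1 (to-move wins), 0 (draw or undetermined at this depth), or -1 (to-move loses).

value(16, X) = +1

ply 1, X at 16 | -1=+1→15*; -4=+1→12
ply 2, O at 15 | -1=-1→14*; -4=-1→11
ply 3, X at 14 | -1=-1→13; -4=+1→10*
ply 4, O at 10 | -1=-1→9*; -4=-1→6
ply 5, X at 9 | -1=-1→8; -4=+1→5*
ply 6, O at 5 | -1=-1→4*; -4=-1→1
ply 7, X at 4 | -1=-1→3; -4=+1→0*
ply 8: 0 is terminal -1 (O); from 16 depth 16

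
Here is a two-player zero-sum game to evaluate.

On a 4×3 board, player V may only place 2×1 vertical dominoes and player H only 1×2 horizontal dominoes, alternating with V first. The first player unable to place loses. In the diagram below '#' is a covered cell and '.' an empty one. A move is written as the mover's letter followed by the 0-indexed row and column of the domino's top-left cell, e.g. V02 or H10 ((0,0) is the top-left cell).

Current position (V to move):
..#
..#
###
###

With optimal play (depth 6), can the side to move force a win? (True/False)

V winning at [..#/..#/###/###]: True

[..#/..#/###/###] V move#1: V00:+1/#.#/#.#/###/###*, V01:+1/.##/.##/###/###
[#.#/#.#/###/###] end (terminal -1, H#2); searched ..#/..#/###/### to 6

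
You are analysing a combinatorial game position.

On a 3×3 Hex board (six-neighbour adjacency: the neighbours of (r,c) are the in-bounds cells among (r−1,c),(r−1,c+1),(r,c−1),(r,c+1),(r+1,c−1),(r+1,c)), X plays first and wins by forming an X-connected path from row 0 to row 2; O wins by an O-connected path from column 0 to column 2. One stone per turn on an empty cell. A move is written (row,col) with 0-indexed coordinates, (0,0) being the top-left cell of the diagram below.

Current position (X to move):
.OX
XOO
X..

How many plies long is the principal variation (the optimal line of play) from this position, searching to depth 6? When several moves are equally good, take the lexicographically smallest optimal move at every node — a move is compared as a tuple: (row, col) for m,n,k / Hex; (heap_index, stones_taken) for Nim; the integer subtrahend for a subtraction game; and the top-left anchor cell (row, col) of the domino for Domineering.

[.OX/XOO/X..] X move#1: (0,0):+1/XOX/XOO/X..*, (2,1):-1/.OX/XOO/XX., (2,2):-1/.OX/XOO/X.X
[XOX/XOO/X..] end (terminal -1, O#2); searched .OX/XOO/X.. to 6

PV length from [.OX/XOO/X..]: 1 ply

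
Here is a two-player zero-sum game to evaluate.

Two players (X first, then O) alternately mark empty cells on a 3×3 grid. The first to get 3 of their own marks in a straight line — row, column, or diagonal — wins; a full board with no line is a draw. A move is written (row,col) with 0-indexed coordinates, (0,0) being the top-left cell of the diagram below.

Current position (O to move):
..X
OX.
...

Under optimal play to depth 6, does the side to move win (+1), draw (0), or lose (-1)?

value(..X/OX./..., O) = -1

ply 1, O at ..X/OX./... | (0,0)=-1→O.X/OX./...*; (0,1)=-1→.OX/OX./...; (1,2)=-1→..X/OXO/...; (2,0)=-1→..X/OX./O..; (2,1)=-1→..X/OX./.O.; (2,2)=-1→..X/OX./..O
ply 2, X at O.X/OX./... | (0,1)=-1→OXX/OX./...; (1,2)=-1→O.X/OXX/...; (2,0)=+1→O.X/OX./X..*; (2,1)=-1→O.X/OX./.X.; (2,2)=-1→O.X/OX./..X
ply 3: O.X/OX./X.. is terminal -1 (O); from ..X/OX./... depth 6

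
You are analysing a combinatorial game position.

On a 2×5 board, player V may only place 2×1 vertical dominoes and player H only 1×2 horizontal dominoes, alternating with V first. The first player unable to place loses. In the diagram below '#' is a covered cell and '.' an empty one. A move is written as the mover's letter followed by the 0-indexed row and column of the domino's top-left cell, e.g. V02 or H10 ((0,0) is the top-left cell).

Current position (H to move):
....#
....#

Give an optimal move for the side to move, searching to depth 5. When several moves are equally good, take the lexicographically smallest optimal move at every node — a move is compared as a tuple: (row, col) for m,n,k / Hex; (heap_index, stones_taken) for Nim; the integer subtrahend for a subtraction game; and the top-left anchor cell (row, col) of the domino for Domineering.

H's best at [....#/....#]: H01

ply 1, H at ....#/....# | H00=-1→##..#/....#; H01=+1→.##.#/....#*; H02=-1→..###/....#; H10=-1→....#/##..#; H11=+1→....#/.##.#; H12=-1→....#/..###
ply 2, V at .##.#/....# | V00=-1→###.#/#...#*; V03=-1→.####/...##
ply 3, H at ###.#/#...# | H11=-1→###.#/###.#; H12=+1→###.#/#.###*
ply 4: ###.#/#.### is terminal -1 (V); from ....#/....# depth 5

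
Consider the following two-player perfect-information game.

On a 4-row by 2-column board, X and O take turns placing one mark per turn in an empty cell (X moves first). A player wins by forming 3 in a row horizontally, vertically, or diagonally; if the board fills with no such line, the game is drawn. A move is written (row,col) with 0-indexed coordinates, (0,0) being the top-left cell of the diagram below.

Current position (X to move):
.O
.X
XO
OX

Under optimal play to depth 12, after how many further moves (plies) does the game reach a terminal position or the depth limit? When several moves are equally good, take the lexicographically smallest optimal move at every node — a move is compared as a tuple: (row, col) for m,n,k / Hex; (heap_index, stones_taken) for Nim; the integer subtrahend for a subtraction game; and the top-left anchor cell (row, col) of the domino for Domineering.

PV length from [.O/.X/XO/OX]: 2 plies

p1 X@[.O/.X/XO/OX]: (0,0)[XO/.X/XO/OX]+0* (1,0)[.O/XX/XO/OX]+0
p2 O@[XO/.X/XO/OX]: (1,0)[XO/OX/XO/OX]+0*
p3 X@[XO/OX/XO/OX] terminal +0; root [.O/.X/XO/OX] d12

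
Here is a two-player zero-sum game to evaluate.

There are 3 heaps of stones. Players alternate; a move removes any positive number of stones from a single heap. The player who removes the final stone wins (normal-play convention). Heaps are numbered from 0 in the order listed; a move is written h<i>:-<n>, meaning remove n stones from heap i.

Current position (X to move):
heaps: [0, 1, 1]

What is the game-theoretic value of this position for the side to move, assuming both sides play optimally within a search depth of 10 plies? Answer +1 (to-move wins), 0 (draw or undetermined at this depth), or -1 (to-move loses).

ply 1, X at (0,1,1) | h1:-1=-1→(0,0,1)*; h2:-1=-1→(0,1,0)
ply 2, O at (0,0,1) | h2:-1=+1→(0,0,0)*
ply 3: (0,0,0) is terminal -1 (X); from (0,1,1) depth 10

value((0,1,1), X) = -1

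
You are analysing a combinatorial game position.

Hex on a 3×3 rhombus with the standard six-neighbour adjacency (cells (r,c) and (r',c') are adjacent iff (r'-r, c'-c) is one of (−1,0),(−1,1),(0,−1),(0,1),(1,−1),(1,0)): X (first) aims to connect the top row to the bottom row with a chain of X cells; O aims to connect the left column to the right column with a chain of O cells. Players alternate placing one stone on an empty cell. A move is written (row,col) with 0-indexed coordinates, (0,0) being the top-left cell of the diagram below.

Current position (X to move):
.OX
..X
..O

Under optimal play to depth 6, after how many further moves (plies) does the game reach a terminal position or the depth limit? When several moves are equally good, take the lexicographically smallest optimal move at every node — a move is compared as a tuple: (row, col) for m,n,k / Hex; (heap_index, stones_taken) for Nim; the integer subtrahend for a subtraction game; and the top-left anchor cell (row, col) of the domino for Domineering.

PV length from [.OX/..X/..O]: 5 plies

p1 X@[.OX/..X/..O]: (0,0)[XOX/..X/..O]+1* (1,0)[.OX/X.X/..O]+1 (1,1)[.OX/.XX/..O]+1 (2,0)[.OX/..X/X.O]+1 (2,1)[.OX/..X/.XO]+1
p2 O@[XOX/..X/..O]: (1,0)[XOX/O.X/..O]-1* (1,1)[XOX/.OX/..O]-1 (2,0)[XOX/..X/O.O]-1 (2,1)[XOX/..X/.OO]-1
p3 X@[XOX/O.X/..O]: (1,1)[XOX/OXX/..O]+1* (2,0)[XOX/O.X/X.O]+1 (2,1)[XOX/O.X/.XO]+1
p4 O@[XOX/OXX/..O]: (2,0)[XOX/OXX/O.O]-1* (2,1)[XOX/OXX/.OO]-1
p5 X@[XOX/OXX/O.O]: (2,1)[XOX/OXX/OXO]+1*
p6 O@[XOX/OXX/OXO] terminal -1; root [.OX/..X/..O] d6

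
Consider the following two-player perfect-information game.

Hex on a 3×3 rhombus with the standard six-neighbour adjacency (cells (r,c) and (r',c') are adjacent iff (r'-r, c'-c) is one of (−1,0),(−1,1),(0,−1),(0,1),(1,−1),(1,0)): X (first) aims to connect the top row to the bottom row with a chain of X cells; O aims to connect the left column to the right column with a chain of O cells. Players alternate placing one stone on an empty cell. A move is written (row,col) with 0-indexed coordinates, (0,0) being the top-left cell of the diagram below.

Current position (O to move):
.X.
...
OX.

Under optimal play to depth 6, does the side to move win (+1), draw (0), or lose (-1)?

[.X./.../OX.] O move#1: (0,0):-1/OX./.../OX., (0,2):-1/.XO/.../OX., (1,0):-1/.X./O../OX., (1,1):+1/.X./.O./OX.*, (1,2):-1/.X./..O/OX., (2,2):-1/.X./.../OXO
[.X./.O./OX.] X move#2: (0,0):-1/XX./.O./OX.*, (0,2):-1/.XX/.O./OX., (1,0):-1/.X./XO./OX., (1,2):-1/.X./.OX/OX., (2,2):-1/.X./.O./OXX
[XX./.O./OX.] O move#3: (0,2):+1/XXO/.O./OX.*, (1,0):+1/XX./OO./OX., (1,2):+1/XX./.OO/OX., (2,2):+1/XX./.O./OXO
[XXO/.O./OX.] end (terminal -1, X#4); searched .X./.../OX. to 6

value(.X./.../OX., O) = +1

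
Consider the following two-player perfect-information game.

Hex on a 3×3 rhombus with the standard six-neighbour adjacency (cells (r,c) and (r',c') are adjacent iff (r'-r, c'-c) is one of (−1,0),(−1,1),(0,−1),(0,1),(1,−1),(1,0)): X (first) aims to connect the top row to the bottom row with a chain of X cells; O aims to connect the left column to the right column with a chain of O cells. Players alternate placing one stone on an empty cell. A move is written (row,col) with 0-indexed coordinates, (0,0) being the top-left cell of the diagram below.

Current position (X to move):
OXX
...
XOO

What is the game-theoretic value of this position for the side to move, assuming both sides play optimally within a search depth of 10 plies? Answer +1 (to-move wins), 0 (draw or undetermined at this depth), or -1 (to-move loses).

value(OXX/.../XOO, X) = +1

ply 1, X at OXX/.../XOO | (1,0)=+1→OXX/X../XOO*; (1,1)=+1→OXX/.X./XOO; (1,2)=+1→OXX/..X/XOO
ply 2: OXX/X../XOO is terminal -1 (O); from OXX/.../XOO depth 10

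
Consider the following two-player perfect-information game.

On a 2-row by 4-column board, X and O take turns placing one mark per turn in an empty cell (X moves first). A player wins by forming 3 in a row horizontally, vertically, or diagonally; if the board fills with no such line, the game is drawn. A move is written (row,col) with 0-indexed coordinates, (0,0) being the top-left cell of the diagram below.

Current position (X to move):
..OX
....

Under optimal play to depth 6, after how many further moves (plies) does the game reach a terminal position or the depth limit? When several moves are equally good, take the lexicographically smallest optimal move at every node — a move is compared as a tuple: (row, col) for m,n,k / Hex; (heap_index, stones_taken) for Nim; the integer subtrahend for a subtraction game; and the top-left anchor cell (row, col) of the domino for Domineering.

p1 X@[..OX/....]: (0,0)[X.OX/....]+0* (0,1)[.XOX/....]+0 (1,0)[..OX/X...]+0 (1,1)[..OX/.X..]+0 (1,2)[..OX/..X.]+0 (1,3)[..OX/...X]+0
p2 O@[X.OX/....]: (0,1)[XOOX/....]+0* (1,0)[X.OX/O...]+0 (1,1)[X.OX/.O..]+0 (1,2)[X.OX/..O.]+0 (1,3)[X.OX/...O]+0
p3 X@[XOOX/....]: (1,0)[XOOX/X...]+0* (1,1)[XOOX/.X..]+0 (1,2)[XOOX/..X.]+0 (1,3)[XOOX/...X]+0
p4 O@[XOOX/X...]: (1,1)[XOOX/XO..]+0* (1,2)[XOOX/X.O.]+0 (1,3)[XOOX/X..O]+0
p5 X@[XOOX/XO..]: (1,2)[XOOX/XOX.]+0* (1,3)[XOOX/XO.X]+0
p6 O@[XOOX/XOX.]: (1,3)[XOOX/XOXO]+0*
p7 X@[XOOX/XOXO] terminal +0; root [..OX/....] d6

PV length from [..OX/....]: 6 plies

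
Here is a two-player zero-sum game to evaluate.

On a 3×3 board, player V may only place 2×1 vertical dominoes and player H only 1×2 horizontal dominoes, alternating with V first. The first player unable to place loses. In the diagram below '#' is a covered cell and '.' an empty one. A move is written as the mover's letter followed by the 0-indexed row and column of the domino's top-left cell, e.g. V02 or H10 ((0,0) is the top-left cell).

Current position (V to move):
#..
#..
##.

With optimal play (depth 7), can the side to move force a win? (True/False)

V winning at [#../#../##.]: True

p1 V@[#../#../##.]: V01[##./##./##.]+1* V02[#.#/#.#/##.]+1 V12[#../#.#/###]-1
p2 H@[##./##./##.] terminal -1; root [#../#../##.] d7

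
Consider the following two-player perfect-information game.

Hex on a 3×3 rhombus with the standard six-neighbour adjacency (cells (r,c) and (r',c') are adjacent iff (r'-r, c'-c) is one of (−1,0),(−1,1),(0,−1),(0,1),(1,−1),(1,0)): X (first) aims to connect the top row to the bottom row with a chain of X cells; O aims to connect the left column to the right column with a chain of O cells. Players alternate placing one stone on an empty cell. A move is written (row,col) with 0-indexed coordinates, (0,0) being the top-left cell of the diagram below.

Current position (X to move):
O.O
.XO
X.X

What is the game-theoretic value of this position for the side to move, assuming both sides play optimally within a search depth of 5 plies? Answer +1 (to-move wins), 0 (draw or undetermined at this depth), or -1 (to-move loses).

p1 X@[O.O/.XO/X.X]: (0,1)[OXO/.XO/X.X]+1* (1,0)[O.O/XXO/X.X]-1 (2,1)[O.O/.XO/XXX]-1
p2 O@[OXO/.XO/X.X] terminal -1; root [O.O/.XO/X.X] d5

value(O.O/.XO/X.X, X) = +1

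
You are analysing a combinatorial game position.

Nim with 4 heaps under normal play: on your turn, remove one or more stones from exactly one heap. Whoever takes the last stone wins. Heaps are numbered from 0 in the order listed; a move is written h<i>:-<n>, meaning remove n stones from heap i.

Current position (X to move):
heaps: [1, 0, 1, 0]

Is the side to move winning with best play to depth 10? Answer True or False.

ply 1, X at (1,0,1,0) | h0:-1=-1→(0,0,1,0)*; h2:-1=-1→(1,0,0,0)
ply 2, O at (0,0,1,0) | h2:-1=+1→(0,0,0,0)*
ply 3: (0,0,0,0) is terminal -1 (X); from (1,0,1,0) depth 10

X winning at [(1,0,1,0)]: False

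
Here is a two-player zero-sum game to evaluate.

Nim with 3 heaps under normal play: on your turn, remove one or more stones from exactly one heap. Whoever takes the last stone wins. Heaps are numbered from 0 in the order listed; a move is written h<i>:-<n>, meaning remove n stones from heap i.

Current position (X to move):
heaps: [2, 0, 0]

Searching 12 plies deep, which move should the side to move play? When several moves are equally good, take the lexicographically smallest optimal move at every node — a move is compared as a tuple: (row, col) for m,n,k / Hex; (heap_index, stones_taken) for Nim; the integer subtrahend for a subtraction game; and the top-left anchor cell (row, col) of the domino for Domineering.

X's best at [(2,0,0)]: h0:-2

[(2,0,0)] X move#1: h0:-1:-1/(1,0,0), h0:-2:+1/(0,0,0)*
[(0,0,0)] end (terminal -1, O#2); searched (2,0,0) to 12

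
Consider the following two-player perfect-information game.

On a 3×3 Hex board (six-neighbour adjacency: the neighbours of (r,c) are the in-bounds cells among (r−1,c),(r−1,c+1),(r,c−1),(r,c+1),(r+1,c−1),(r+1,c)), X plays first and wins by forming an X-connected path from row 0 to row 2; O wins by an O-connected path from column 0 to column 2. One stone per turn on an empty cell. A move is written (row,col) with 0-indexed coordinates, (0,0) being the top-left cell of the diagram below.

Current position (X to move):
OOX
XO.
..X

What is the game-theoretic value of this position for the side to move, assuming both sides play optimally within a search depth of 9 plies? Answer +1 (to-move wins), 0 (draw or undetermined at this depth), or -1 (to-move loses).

value(OOX/XO./..X, X) = +1

ply 1, X at OOX/XO./..X | (1,2)=+1→OOX/XOX/..X*; (2,0)=-1→OOX/XO./X.X; (2,1)=-1→OOX/XO./.XX
ply 2: OOX/XOX/..X is terminal -1 (O); from OOX/XO./..X depth 9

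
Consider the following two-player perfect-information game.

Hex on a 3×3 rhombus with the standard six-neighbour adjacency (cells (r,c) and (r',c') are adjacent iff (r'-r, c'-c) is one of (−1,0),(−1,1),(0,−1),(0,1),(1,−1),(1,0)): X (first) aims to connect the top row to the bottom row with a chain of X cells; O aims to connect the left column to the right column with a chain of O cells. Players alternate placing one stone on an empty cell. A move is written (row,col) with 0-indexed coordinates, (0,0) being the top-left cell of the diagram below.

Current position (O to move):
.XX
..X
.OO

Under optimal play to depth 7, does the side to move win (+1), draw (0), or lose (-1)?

p1 O@[.XX/..X/.OO]: (0,0)[OXX/..X/.OO]-1 (1,0)[.XX/O.X/.OO]+1* (1,1)[.XX/.OX/.OO]+1 (2,0)[.XX/..X/OOO]+1
p2 X@[.XX/O.X/.OO]: (0,0)[XXX/O.X/.OO]-1* (1,1)[.XX/OXX/.OO]-1 (2,0)[.XX/O.X/XOO]-1
p3 O@[XXX/O.X/.OO]: (1,1)[XXX/OOX/.OO]+1* (2,0)[XXX/O.X/OOO]+1
p4 X@[XXX/OOX/.OO] terminal -1; root [.XX/..X/.OO] d7

value(.XX/..X/.OO, O) = +1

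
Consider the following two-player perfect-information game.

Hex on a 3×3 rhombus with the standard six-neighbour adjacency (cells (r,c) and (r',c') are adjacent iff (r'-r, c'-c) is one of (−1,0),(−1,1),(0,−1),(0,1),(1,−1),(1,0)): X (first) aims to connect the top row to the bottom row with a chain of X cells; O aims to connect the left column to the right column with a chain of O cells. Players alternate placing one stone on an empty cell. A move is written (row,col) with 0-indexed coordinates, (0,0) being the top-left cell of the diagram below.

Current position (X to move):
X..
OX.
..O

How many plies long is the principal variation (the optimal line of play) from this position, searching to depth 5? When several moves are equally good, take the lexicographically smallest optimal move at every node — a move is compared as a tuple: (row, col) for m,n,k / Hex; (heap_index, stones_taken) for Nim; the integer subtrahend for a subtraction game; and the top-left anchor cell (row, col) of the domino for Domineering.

p1 X@[X../OX./..O]: (0,1)[XX./OX./..O]+1* (0,2)[X.X/OX./..O]+1 (1,2)[X../OXX/..O]+1 (2,0)[X../OX./X.O]+1 (2,1)[X../OX./.XO]+1
p2 O@[XX./OX./..O]: (0,2)[XXO/OX./..O]-1* (1,2)[XX./OXO/..O]-1 (2,0)[XX./OX./O.O]-1 (2,1)[XX./OX./.OO]-1
p3 X@[XXO/OX./..O]: (1,2)[XXO/OXX/..O]+1* (2,0)[XXO/OX./X.O]+1 (2,1)[XXO/OX./.XO]+1
p4 O@[XXO/OXX/..O]: (2,0)[XXO/OXX/O.O]-1* (2,1)[XXO/OXX/.OO]-1
p5 X@[XXO/OXX/O.O]: (2,1)[XXO/OXX/OXO]+1*
p6 O@[XXO/OXX/OXO] terminal -1; root [X../OX./..O] d5

PV length from [X../OX./..O]: 5 plies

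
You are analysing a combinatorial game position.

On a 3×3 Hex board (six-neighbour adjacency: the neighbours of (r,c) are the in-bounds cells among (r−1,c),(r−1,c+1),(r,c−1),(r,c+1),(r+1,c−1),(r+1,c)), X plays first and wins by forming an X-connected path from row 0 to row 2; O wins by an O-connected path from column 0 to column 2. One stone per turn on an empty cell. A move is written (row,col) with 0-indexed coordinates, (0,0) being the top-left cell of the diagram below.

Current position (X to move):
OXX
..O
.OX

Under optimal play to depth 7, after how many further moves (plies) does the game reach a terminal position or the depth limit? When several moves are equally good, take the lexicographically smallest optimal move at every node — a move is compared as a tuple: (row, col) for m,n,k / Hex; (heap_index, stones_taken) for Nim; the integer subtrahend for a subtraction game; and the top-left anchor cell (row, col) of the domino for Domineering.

ply 1, X at OXX/..O/.OX | (1,0)=-1→OXX/X.O/.OX; (1,1)=-1→OXX/.XO/.OX; (2,0)=+1→OXX/..O/XOX*
ply 2, O at OXX/..O/XOX | (1,0)=-1→OXX/O.O/XOX*; (1,1)=-1→OXX/.OO/XOX
ply 3, X at OXX/O.O/XOX | (1,1)=+1→OXX/OXO/XOX*
ply 4: OXX/OXO/XOX is terminal -1 (O); from OXX/..O/.OX depth 7

PV length from [OXX/..O/.OX]: 3 plies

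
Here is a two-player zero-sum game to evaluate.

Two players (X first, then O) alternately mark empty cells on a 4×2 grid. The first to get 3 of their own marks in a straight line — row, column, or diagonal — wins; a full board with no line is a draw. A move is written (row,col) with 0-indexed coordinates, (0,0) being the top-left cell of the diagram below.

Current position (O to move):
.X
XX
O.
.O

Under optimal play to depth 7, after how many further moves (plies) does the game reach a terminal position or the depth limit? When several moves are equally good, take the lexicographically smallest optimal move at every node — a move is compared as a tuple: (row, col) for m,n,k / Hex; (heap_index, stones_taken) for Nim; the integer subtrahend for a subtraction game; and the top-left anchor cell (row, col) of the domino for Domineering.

ply 1, O at .X/XX/O./.O | (0,0)=-1→OX/XX/O./.O; (2,1)=+0→.X/XX/OO/.O*; (3,0)=-1→.X/XX/O./OO
ply 2, X at .X/XX/OO/.O | (0,0)=+0→XX/XX/OO/.O*; (3,0)=+0→.X/XX/OO/XO
ply 3, O at XX/XX/OO/.O | (3,0)=+0→XX/XX/OO/OO*
ply 4: XX/XX/OO/OO is terminal +0 (X); from .X/XX/O./.O depth 7

PV length from [.X/XX/O./.O]: 3 plies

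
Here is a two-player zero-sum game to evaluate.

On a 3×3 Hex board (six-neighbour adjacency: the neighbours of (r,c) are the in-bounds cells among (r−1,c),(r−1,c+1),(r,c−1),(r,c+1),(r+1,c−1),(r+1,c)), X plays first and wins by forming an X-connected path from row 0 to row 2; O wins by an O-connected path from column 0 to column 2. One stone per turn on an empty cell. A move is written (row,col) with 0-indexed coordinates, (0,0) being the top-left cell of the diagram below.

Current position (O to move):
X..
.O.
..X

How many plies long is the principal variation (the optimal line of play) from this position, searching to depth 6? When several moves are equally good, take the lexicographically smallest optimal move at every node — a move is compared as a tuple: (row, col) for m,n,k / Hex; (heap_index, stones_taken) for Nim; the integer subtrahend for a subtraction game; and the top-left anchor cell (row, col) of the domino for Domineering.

[X../.O./..X] O move#1: (0,1):+1/XO./.O./..X*, (0,2):+1/X.O/.O./..X, (1,0):+1/X../OO./..X, (1,2):+1/X../.OO/..X, (2,0):+1/X../.O./O.X, (2,1):+1/X../.O./.OX
[XO./.O./..X] X move#2: (0,2):-1/XOX/.O./..X*, (1,0):-1/XO./XO./..X, (1,2):-1/XO./.OX/..X, (2,0):-1/XO./.O./X.X, (2,1):-1/XO./.O./.XX
[XOX/.O./..X] O move#3: (1,0):-1/XOX/OO./..X, (1,2):+1/XOX/.OO/..X*, (2,0):-1/XOX/.O./O.X, (2,1):-1/XOX/.O./.OX
[XOX/.OO/..X] X move#4: (1,0):-1/XOX/XOO/..X*, (2,0):-1/XOX/.OO/X.X, (2,1):-1/XOX/.OO/.XX
[XOX/XOO/..X] O move#5: (2,0):+1/XOX/XOO/O.X*, (2,1):-1/XOX/XOO/.OX
[XOX/XOO/O.X] end (terminal -1, X#6); searched X../.O./..X to 6

PV length from [X../.O./..X]: 5 plies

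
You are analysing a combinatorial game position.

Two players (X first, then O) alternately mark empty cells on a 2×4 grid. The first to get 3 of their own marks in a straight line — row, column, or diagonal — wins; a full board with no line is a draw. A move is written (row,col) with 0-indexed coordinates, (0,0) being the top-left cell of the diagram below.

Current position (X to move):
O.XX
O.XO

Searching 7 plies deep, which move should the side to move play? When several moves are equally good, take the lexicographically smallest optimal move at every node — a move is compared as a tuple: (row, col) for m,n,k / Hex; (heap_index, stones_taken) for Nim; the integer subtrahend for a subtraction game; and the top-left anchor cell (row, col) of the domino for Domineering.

X's best at [O.XX/O.XO]: (0,1)

[O.XX/O.XO] X move#1: (0,1):+1/OXXX/O.XO*, (1,1):+0/O.XX/OXXO
[OXXX/O.XO] end (terminal -1, O#2); searched O.XX/O.XO to 7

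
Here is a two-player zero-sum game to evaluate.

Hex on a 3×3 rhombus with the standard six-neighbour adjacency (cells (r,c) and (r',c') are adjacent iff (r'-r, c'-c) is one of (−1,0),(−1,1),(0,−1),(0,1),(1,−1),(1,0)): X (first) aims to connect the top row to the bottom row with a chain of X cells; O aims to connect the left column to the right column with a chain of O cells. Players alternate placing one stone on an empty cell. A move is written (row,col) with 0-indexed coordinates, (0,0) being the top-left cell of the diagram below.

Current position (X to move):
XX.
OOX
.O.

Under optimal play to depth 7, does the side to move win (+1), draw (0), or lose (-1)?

value(XX./OOX/.O., X) = -1

ply 1, X at XX./OOX/.O. | (0,2)=-1→XXX/OOX/.O.*; (2,0)=-1→XX./OOX/XO.; (2,2)=-1→XX./OOX/.OX
ply 2, O at XXX/OOX/.O. | (2,0)=-1→XXX/OOX/OO.; (2,2)=+1→XXX/OOX/.OO*
ply 3: XXX/OOX/.OO is terminal -1 (X); from XX./OOX/.O. depth 7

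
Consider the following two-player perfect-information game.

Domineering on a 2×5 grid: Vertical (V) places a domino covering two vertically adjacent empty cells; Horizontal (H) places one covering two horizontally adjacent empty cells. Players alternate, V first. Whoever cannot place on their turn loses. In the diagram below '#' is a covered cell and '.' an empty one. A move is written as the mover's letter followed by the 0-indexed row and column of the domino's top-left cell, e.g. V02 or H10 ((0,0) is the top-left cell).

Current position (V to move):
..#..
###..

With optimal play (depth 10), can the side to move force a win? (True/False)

[..#../###..] V move#1: V03:+1/..##./####.*, V04:+1/..#.#/###.#
[..##./####.] H move#2: H00:-1/####./####.*
[####./####.] V move#3: V04:+1/#####/#####*
[#####/#####] end (terminal -1, H#4); searched ..#../###.. to 10

V winning at [..#../###..]: True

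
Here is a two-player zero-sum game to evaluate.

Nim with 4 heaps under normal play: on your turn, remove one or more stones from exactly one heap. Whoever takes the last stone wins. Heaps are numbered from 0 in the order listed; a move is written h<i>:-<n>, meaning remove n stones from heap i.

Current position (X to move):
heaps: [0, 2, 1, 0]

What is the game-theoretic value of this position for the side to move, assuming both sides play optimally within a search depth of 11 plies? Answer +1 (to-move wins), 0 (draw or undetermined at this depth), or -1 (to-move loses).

value((0,2,1,0), X) = +1

ply 1, X at (0,2,1,0) | h1:-1=+1→(0,1,1,0)*; h1:-2=-1→(0,0,1,0); h2:-1=-1→(0,2,0,0)
ply 2, O at (0,1,1,0) | h1:-1=-1→(0,0,1,0)*; h2:-1=-1→(0,1,0,0)
ply 3, X at (0,0,1,0) | h2:-1=+1→(0,0,0,0)*
ply 4: (0,0,0,0) is terminal -1 (O); from (0,2,1,0) depth 11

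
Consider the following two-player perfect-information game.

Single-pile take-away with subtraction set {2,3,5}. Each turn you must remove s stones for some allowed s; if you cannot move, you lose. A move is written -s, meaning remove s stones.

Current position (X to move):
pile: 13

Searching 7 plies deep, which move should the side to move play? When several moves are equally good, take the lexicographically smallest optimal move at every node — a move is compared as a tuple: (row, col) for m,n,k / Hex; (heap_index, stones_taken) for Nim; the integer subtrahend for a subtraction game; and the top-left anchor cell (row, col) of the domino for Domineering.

X's best at [13]: -5

ply 1, X at 13 | -2=-1→11; -3=-1→10; -5=+1→8*
ply 2, O at 8 | -2=-1→6*; -3=-1→5; -5=-1→3
ply 3, X at 6 | -2=-1→4; -3=-1→3; -5=+1→1*
ply 4: 1 is terminal -1 (O); from 13 depth 7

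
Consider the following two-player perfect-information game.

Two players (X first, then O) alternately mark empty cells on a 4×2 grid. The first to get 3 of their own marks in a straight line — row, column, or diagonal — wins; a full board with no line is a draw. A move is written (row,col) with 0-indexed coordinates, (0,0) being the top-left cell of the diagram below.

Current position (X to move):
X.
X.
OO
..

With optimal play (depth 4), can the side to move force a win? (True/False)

X winning at [X./X./OO/..]: False

p1 X@[X./X./OO/..]: (0,1)[XX/X./OO/..]+0* (1,1)[X./XX/OO/..]+0 (3,0)[X./X./OO/X.]-1 (3,1)[X./X./OO/.X]+0
p2 O@[XX/X./OO/..]: (1,1)[XX/XO/OO/..]+0* (3,0)[XX/X./OO/O.]+0 (3,1)[XX/X./OO/.O]+0
p3 X@[XX/XO/OO/..]: (3,0)[XX/XO/OO/X.]-1 (3,1)[XX/XO/OO/.X]+0*
p4 O@[XX/XO/OO/.X]: (3,0)[XX/XO/OO/OX]+0*
p5 X@[XX/XO/OO/OX] terminal +0; root [X./X./OO/..] d4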